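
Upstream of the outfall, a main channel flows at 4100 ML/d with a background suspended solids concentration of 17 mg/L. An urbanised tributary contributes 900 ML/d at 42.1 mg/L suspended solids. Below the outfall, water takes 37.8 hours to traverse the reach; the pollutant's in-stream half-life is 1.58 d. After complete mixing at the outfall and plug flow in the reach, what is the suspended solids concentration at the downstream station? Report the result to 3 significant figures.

10.8 mg/L

Mixed concentration C = ΣQC/ΣQ = (4100·17.00 + 900.0·42.10) / 5000 = 107600/5000 = 21.52 mg/L.
Half-life 1.58 d → k = ln 2 / 1.58 = 0.4387 d⁻¹.
First-order decay: C = 21.52·exp(−k·t) = 21.52·0.5011 = 10.78 mg/L.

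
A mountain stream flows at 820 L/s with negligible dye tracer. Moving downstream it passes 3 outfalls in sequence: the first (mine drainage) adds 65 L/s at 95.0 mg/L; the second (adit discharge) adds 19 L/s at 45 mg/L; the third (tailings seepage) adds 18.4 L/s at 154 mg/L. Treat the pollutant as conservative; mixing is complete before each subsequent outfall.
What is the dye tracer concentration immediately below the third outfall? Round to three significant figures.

10.7 mg/L

Outfall 1: combined Q = 885.0 L/s; C = (820.0·0 + 65.00·95.00)/885.0 = 6.977 mg/L.
Outfall 2: combined Q = 904.0 L/s; C = (885.0·6.977 + 19.00·45.00)/904.0 = 7.777 mg/L.
Outfall 3: combined Q = 922.4 L/s; C = (904.0·7.777 + 18.40·154.0)/922.4 = 10.69 mg/L.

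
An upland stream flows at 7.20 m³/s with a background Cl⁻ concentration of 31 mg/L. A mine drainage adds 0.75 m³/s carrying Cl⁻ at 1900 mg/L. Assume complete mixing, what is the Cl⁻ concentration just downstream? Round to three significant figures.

Conservation of mass: C = (7.200·31.00 + 0.7500·1900) / 7.950 = 1648/7.950 = 207.3 mg/L.

207 mg/L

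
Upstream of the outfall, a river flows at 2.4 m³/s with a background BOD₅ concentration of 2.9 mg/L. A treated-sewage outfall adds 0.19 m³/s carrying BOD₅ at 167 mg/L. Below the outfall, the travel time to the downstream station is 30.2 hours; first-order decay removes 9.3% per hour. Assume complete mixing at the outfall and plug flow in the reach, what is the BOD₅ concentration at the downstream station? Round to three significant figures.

0.784 mg/L

Mixed concentration C = ΣQC/ΣQ = (2.400·2.900 + 0.1900·167.0) / 2.590 = 38.69/2.590 = 14.94 mg/L.
9.3%/h lost → k = −ln(1 − 0.093) = 0.09761 h⁻¹.
First-order decay: C = 14.94·exp(−k·t) = 14.94·0.05245 = 0.7835 mg/L.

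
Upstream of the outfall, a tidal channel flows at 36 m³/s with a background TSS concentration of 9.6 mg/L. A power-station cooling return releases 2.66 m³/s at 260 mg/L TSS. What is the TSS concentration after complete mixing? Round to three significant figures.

26.8 mg/L

Flow-weighted average: C = (36.00·9.600 + 2.660·260.0) / 38.66 = 1037/38.66 = 26.83 mg/L.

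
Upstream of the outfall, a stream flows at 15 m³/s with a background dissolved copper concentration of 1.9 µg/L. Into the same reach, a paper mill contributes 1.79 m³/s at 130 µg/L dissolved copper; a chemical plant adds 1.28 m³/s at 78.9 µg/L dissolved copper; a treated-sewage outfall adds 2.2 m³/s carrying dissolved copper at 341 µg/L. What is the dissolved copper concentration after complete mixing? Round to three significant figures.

54.9 µg/L

Mass balance: C = (15.00·1.900 + 1.790·130.0 + 1.280·78.90 + 2.200·341.0) / 20.27 = 1112/20.27 = 54.88 µg/L.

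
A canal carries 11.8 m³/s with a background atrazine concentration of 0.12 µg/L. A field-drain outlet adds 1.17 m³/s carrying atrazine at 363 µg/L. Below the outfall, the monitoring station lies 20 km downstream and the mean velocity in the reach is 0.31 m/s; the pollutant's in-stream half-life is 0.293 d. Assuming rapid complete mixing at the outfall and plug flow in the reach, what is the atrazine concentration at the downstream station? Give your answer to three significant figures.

Conservation of mass: C = (11.80·0.1200 + 1.170·363.0) / 12.97 = 426.1/12.97 = 32.85 µg/L.
Travel time t = 20·1000 / 0.31 = 64520 s = 17.92 h.
Half-life 0.293 d → k = ln 2 / 0.293 = 2.366 d⁻¹.
Decay over the reach: 32.85·exp(−kt) = 32.85·0.1709 = 5.616 µg/L.

5.62 µg/L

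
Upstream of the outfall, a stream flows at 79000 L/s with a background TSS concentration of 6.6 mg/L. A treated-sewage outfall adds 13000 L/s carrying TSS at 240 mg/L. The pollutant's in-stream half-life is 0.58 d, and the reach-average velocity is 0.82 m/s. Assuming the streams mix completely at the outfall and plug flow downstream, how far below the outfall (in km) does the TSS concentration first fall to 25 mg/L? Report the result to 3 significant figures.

Mixed concentration C = ΣQC/ΣQ = (79000·6.600 + 13000·240.0) / 92000 = 3641000/92000 = 39.58 mg/L.
Half-life 0.58 d → k = ln 2 / 0.58 = 1.195 d⁻¹.
Set 39.58·exp(−k·t) = 25 → t = ln(39.58/25)/k = 33220 s = 9.227 h.
Distance = v·t = 0.82·33220 = 27240 m = 27.24 km.

27.2 km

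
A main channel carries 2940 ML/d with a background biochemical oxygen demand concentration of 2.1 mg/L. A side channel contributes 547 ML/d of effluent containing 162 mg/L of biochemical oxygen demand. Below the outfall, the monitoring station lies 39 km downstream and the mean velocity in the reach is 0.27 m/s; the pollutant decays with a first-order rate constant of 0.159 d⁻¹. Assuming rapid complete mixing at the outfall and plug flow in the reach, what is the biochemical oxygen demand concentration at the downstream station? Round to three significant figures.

Mass balance: C = (2940·2.100 + 547.0·162.0) / 3487 = 94790/3487 = 27.18 mg/L.
Travel time t = 39·1000 / 0.27 = 144400 s = 40.12 h.
First-order decay: C = 27.18·exp(−k·t) = 27.18·0.7666 = 20.84 mg/L.

20.8 mg/L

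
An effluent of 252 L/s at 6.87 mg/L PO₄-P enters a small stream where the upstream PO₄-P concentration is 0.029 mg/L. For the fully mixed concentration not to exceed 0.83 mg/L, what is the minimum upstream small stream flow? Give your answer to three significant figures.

1900 L/s

Set C_mix = 0.83: (Q·0.02900 + 252.0·6.870) / (Q + 252.0) = 0.83
→ Q = 252.0·(6.870 − 0.83)/(0.83 − 0.02900) = 1900 L/s.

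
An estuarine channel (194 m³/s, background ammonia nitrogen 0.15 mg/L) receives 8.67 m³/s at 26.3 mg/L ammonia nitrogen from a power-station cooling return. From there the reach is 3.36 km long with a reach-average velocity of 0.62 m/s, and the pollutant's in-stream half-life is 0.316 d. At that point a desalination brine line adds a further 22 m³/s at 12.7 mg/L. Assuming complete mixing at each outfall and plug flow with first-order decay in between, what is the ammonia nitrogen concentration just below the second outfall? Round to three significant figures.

2.24 mg/L

Flow-weighted average: C = (194.0·0.1500 + 8.670·26.30) / 202.7 = 257.1/202.7 = 1.269 mg/L; combined flow 202.7 m³/s.
Travel time t = 3.36·1000 / 0.62 = 5419 s = 1.505 h.
Half-life 0.316 d → k = ln 2 / 0.316 = 2.194 d⁻¹.
First-order decay: C = 1.269·exp(−k·t) = 1.269·0.8715 = 1.106 mg/L.
Second outfall: C = (202.7·1.106 + 22.00·12.70)/224.7 = 2.241 mg/L.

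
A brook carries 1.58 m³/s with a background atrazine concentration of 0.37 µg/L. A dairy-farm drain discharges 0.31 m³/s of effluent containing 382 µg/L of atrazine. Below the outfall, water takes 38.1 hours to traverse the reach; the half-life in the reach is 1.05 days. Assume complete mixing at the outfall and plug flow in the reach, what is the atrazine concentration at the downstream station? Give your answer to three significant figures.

Mass balance: C = (1.580·0.3700 + 0.3100·382.0) / 1.890 = 119.0/1.890 = 62.97 µg/L.
Half-life 1.05 d → k = ln 2 / 1.05 = 0.6601 d⁻¹.
Applying C = C₀e^(−kt): 62.97 × 0.3506 = 22.08 µg/L.

22.1 µg/L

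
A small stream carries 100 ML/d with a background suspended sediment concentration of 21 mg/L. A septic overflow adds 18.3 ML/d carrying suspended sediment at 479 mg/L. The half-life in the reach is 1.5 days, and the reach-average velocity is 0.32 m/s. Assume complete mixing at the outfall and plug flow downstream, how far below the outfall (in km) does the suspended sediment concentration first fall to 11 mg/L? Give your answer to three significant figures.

127 km

Mixed concentration C = ΣQC/ΣQ = (100.0·21.00 + 18.30·479.0) / 118.3 = 10870/118.3 = 91.85 mg/L.
Half-life 1.5 d → k = ln 2 / 1.5 = 0.4621 d⁻¹.
Set 91.85·exp(−k·t) = 11 → t = ln(91.85/11)/k = 396800 s = 110.2 h.
Distance = v·t = 0.32·396800 = 127000 m = 127.0 km.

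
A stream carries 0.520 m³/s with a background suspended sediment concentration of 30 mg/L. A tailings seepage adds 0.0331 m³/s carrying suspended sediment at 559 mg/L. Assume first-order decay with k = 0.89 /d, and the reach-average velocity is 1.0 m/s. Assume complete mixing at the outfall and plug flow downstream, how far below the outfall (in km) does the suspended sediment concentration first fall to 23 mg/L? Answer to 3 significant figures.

95.7 km

Flow-weighted average: C = (0.5200·30.00 + 0.03310·559.0) / 0.5531 = 34.10/0.5531 = 61.66 mg/L.
Set 61.66·exp(−k·t) = 23 → t = ln(61.66/23)/k = 95730 s = 26.59 h.
Distance = v·t = 1.0·95730 = 95730 m = 95.73 km.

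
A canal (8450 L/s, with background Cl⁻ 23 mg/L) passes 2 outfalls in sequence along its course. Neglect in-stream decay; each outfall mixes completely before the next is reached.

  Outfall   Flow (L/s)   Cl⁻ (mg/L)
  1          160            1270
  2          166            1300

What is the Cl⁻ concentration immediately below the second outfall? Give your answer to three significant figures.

69.9 mg/L

Below outfall 1: Q → 8610 L/s, C = (8450·23.00 + 160.0·1270)/8610 = 46.17 mg/L.
Below outfall 2: Q → 8776 L/s, C = (8610·46.17 + 166.0·1300)/8776 = 69.89 mg/L.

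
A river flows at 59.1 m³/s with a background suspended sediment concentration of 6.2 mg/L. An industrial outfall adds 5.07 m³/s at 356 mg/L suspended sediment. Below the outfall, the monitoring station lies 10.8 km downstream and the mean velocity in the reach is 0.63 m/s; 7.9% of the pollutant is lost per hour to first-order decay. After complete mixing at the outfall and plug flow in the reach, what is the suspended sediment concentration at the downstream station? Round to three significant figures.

Mass balance: C = (59.10·6.200 + 5.070·356.0) / 64.17 = 2171/64.17 = 33.84 mg/L.
Travel time t = 10.8·1000 / 0.63 = 17140 s = 4.762 h.
7.9%/h lost → k = −ln(1 − 0.079) = 0.08230 h⁻¹.
Decay over the reach: 33.84·exp(−kt) = 33.84·0.6758 = 22.87 mg/L.

22.9 mg/L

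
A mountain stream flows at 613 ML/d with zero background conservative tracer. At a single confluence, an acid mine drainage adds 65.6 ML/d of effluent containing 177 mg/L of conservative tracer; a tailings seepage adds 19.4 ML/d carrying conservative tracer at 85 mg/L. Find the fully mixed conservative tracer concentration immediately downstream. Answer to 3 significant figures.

19.0 mg/L

After mixing, C = (613.0·0 + 65.60·177.0 + 19.40·85.00) / 698.0 = 13260/698.0 = 19.00 mg/L.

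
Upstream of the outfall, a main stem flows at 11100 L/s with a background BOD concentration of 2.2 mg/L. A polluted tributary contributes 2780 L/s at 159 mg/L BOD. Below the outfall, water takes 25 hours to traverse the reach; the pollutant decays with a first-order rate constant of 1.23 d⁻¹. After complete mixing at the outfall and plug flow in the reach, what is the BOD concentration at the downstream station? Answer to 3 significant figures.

9.33 mg/L

Conservation of mass: C = (11100·2.200 + 2780·159.0) / 13880 = 466400/13880 = 33.61 mg/L.
After decay, C = 33.61 × e^(−kt) = 33.61 × 0.2777 = 9.332 mg/L.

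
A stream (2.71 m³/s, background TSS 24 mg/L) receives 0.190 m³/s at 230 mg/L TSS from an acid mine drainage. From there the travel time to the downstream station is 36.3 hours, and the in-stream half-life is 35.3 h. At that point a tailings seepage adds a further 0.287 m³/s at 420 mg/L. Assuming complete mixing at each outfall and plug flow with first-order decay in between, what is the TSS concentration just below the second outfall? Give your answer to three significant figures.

54.6 mg/L

Flow-weighted average: C = (2.710·24.00 + 0.1900·230.0) / 2.900 = 108.7/2.900 = 37.50 mg/L; combined flow 2.900 m³/s.
Half-life 35.3 h → k = ln 2 / 35.3 = 0.01964 h⁻¹ = 0.4713 d⁻¹.
First-order decay: C = 37.50·exp(−k·t) = 37.50·0.4903 = 18.38 mg/L.
At the second outfall, C = (2.900·18.38 + 0.2870·420.0) / (2.900 + 0.2870) = 54.55 mg/L.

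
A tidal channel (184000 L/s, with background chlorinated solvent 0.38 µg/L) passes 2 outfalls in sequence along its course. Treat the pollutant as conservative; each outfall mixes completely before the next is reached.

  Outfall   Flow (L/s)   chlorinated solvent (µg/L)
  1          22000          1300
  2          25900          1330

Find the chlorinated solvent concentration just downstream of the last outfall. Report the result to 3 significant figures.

After outfall 1: Q = 184000 + 22000 = 206000 L/s; C = (184000·0.3800 + 22000·1300)/206000 = 139.2 µg/L.
After outfall 2: Q = 206000 + 25900 = 231900 L/s; C = (206000·139.2 + 25900·1330)/231900 = 272.2 µg/L.

272 µg/L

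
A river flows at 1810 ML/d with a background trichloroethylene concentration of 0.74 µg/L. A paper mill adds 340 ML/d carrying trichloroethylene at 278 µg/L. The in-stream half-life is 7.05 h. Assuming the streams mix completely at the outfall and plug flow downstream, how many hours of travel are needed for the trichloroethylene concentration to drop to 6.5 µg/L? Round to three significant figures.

Conservation of mass: C = (1810·0.7400 + 340.0·278.0) / 2150 = 95860/2150 = 44.59 µg/L.
Half-life 7.05 h → k = ln 2 / 7.05 = 0.09832 h⁻¹ = 2.360 d⁻¹.
44.59·exp(−k·t) = 6.5 → t = ln(44.59/6.5)/k = 70510 s = 19.59 h.

19.6 h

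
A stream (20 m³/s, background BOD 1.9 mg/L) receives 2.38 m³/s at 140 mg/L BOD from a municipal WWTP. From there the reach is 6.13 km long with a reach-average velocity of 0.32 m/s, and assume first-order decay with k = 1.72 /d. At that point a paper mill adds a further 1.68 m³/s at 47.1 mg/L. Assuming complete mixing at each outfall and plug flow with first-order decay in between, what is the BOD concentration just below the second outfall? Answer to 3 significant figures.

Conservation of mass: C = (20.00·1.900 + 2.380·140.0) / 22.38 = 371.2/22.38 = 16.59 mg/L; combined flow 22.38 m³/s.
Travel time t = 6.13·1000 / 0.32 = 19160 s = 5.321 h.
First-order decay: C = 16.59·exp(−k·t) = 16.59·0.6829 = 11.33 mg/L.
At the second outfall, C = (22.38·11.33 + 1.680·47.10) / (22.38 + 1.680) = 13.83 mg/L.

13.8 mg/L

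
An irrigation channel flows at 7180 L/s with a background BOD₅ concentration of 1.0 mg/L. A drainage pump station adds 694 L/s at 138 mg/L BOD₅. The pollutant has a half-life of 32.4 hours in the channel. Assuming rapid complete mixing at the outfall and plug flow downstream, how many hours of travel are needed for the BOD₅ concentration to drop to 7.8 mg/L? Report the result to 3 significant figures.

Mixed concentration C = ΣQC/ΣQ = (7180·1.000 + 694.0·138.0) / 7874 = 103000/7874 = 13.07 mg/L.
Half-life 32.4 h → k = ln 2 / 32.4 = 0.02139 h⁻¹ = 0.5134 d⁻¹.
13.07·exp(−k·t) = 7.8 → t = ln(13.07/7.8)/k = 86930 s = 24.15 h.

24.1 h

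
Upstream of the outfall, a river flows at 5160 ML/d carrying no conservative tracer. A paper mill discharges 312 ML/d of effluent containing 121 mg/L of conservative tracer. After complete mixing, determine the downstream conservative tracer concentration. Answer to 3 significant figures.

Flow-weighted average: C = (5160·0 + 312.0·121.0) / 5472 = 37750/5472 = 6.899 mg/L.

6.90 mg/L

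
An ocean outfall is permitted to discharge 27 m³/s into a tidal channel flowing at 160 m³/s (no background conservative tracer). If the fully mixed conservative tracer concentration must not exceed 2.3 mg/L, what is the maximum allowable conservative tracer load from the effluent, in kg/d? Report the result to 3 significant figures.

Mass balance at the limit: 160.0·0 + 27.00·Cₑ = 187.0·2.3 → Cₑ = 15.93 mg/L.
Load = 27.00 m³/s × 15.93 g/m³ × 86 400 s/d = 37160 kg/d.

37200 kg/d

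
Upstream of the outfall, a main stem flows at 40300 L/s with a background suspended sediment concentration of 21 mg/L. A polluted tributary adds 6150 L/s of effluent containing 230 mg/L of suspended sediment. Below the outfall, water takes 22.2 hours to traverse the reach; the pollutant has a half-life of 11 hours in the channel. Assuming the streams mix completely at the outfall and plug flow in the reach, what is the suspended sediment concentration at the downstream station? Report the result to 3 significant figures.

Flow-weighted average: C = (40300·21.00 + 6150·230.0) / 46450 = 2261000/46450 = 48.67 mg/L.
Half-life 11 h → k = ln 2 / 11 = 0.06301 h⁻¹ = 1.512 d⁻¹.
Applying C = C₀e^(−kt): 48.67 × 0.2469 = 12.02 mg/L.

12.0 mg/L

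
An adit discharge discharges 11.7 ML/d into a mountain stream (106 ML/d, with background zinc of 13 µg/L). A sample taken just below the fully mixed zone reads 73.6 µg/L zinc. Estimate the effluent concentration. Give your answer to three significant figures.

Mass balance: 106.0·13.00 + 11.70·Cₑ = 117.7·73.60
→ Cₑ = (117.7·73.60 − 106.0·13.00) / 11.70 = 622.6 µg/L.

623 µg/L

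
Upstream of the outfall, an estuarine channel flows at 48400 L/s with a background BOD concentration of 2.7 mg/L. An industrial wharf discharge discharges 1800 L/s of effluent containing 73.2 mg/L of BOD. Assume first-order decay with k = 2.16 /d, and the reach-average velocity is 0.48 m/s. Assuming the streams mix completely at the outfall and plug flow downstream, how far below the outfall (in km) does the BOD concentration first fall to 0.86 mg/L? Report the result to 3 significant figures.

Mixed concentration C = ΣQC/ΣQ = (48400·2.700 + 1800·73.20) / 50200 = 262400/50200 = 5.228 mg/L.
Set 5.228·exp(−k·t) = 0.86 → t = ln(5.228/0.86)/k = 72190 s = 20.05 h.
Distance = v·t = 0.48·72190 = 34650 m = 34.65 km.

34.7 km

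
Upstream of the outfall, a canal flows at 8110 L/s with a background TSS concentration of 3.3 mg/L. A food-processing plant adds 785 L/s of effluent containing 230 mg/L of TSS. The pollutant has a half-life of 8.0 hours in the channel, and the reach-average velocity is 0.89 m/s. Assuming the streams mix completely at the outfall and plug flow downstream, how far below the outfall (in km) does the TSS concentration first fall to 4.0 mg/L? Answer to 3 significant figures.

65.2 km

Mass balance: C = (8110·3.300 + 785.0·230.0) / 8895 = 207300/8895 = 23.31 mg/L.
Half-life 8.0 h → k = ln 2 / 8.0 = 0.08664 h⁻¹ = 2.079 d⁻¹.
Set 23.31·exp(−k·t) = 4.0 → t = ln(23.31/4.0)/k = 73230 s = 20.34 h.
Distance = v·t = 0.89·73230 = 65170 m = 65.17 km.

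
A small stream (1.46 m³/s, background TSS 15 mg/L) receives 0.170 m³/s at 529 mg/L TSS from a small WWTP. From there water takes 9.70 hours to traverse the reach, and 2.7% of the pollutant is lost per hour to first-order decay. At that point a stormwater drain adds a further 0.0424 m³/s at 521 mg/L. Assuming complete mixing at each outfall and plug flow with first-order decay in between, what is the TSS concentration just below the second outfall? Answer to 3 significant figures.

Mixed concentration C = ΣQC/ΣQ = (1.460·15.00 + 0.1700·529.0) / 1.630 = 111.8/1.630 = 68.61 mg/L; combined flow 1.630 m³/s.
2.7%/h lost → k = −ln(1 − 0.027) = 0.02737 h⁻¹.
After decay, C = 68.61 × e^(−kt) = 68.61 × 0.7668 = 52.61 mg/L.
Second outfall: C = (1.630·52.61 + 0.04240·521.0)/1.672 = 64.48 mg/L.

64.5 mg/L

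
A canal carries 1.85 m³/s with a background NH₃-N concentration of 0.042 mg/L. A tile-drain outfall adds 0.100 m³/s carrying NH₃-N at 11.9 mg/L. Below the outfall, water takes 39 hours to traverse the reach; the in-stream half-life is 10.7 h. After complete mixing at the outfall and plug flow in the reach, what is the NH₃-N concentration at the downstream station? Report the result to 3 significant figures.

Conservation of mass: C = (1.850·0.04200 + 0.1000·11.90) / 1.950 = 1.268/1.950 = 0.6501 mg/L.
Half-life 10.7 h → k = ln 2 / 10.7 = 0.06478 h⁻¹ = 1.555 d⁻¹.
Applying C = C₀e^(−kt): 0.6501 × 0.07994 = 0.05197 mg/L.

0.0520 mg/L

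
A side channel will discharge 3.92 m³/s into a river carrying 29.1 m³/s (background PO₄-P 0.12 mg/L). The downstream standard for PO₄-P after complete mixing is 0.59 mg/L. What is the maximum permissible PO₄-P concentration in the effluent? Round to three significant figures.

At the limit, (Qr·Cr + Qe·Cₑ)/(Qr + Qe) = 0.59:
Cₑ = (33.02·0.59 − 29.10·0.1200) / 3.920 = 4.079 mg/L.

4.08 mg/L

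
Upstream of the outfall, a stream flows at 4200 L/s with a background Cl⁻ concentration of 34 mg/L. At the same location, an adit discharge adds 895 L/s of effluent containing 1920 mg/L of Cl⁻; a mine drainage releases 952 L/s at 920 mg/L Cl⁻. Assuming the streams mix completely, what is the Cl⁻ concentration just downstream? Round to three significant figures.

Mixed concentration C = ΣQC/ΣQ = (4200·34.00 + 895.0·1920 + 952.0·920.0) / 6047 = 2737000/6047 = 452.6 mg/L.

453 mg/L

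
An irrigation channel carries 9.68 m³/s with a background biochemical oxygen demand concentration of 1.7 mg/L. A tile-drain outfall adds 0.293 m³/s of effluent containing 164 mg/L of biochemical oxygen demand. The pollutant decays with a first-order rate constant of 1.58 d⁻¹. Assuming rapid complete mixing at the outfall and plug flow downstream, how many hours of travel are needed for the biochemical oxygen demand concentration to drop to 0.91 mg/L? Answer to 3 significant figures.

29.8 h

Conservation of mass: C = (9.680·1.700 + 0.2930·164.0) / 9.973 = 64.51/9.973 = 6.468 mg/L.
6.468·exp(−k·t) = 0.91 → t = ln(6.468/0.91)/k = 107200 s = 29.79 h.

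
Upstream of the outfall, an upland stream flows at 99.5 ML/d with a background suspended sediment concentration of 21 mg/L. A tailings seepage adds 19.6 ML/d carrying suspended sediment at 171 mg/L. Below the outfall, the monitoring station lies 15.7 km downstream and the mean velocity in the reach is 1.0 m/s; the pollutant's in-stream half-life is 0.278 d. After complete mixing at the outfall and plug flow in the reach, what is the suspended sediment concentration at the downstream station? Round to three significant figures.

After mixing, C = (99.50·21.00 + 19.60·171.0) / 119.1 = 5441/119.1 = 45.69 mg/L.
Travel time t = 15.7·1000 / 1.0 = 15700 s = 4.361 h.
Half-life 0.278 d → k = ln 2 / 0.278 = 2.493 d⁻¹.
Applying C = C₀e^(−kt): 45.69 × 0.6357 = 29.04 mg/L.

29.0 mg/L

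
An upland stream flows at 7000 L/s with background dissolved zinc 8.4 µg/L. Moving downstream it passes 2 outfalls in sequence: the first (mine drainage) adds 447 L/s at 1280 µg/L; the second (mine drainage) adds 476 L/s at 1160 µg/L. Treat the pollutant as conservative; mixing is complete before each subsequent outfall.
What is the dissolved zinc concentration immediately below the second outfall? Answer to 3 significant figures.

Outfall 1: combined Q = 7447 L/s; C = (7000·8.400 + 447.0·1280)/7447 = 84.73 µg/L.
Outfall 2: combined Q = 7923 L/s; C = (7447·84.73 + 476.0·1160)/7923 = 149.3 µg/L.

149 µg/L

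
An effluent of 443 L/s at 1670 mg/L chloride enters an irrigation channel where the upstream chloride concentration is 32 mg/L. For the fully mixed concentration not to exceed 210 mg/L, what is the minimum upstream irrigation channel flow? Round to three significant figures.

3630 L/s

Set C_mix = 210: (Q·32.00 + 443.0·1670) / (Q + 443.0) = 210
→ Q = 443.0·(1670 − 210)/(210 − 32.00) = 3634 L/s.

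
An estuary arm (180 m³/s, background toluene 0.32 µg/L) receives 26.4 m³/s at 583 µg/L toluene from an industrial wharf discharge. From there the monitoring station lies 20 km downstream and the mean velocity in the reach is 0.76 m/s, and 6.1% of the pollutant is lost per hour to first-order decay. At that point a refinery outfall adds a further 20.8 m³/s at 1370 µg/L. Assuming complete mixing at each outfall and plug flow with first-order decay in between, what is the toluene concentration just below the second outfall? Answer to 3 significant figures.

Mass balance: C = (180.0·0.3200 + 26.40·583.0) / 206.4 = 15450/206.4 = 74.85 µg/L; combined flow 206.4 m³/s.
Travel time t = 20·1000 / 0.76 = 26320 s = 7.310 h.
6.1%/h lost → k = −ln(1 − 0.061) = 0.06294 h⁻¹.
After decay, C = 74.85 × e^(−kt) = 74.85 × 0.6312 = 47.25 µg/L.
Second outfall: C = (206.4·47.25 + 20.80·1370)/227.2 = 168.3 µg/L.

168 µg/L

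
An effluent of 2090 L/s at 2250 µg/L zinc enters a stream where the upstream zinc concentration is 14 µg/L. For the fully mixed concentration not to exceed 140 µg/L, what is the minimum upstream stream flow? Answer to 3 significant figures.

Set C_mix = 140: (Q·14.00 + 2090·2250) / (Q + 2090) = 140
→ Q = 2090·(2250 − 140)/(140 − 14.00) = 35000 L/s.

35000 L/s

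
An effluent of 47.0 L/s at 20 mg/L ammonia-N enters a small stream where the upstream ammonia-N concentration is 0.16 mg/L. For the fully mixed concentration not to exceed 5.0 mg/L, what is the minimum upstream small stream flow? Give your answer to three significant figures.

146 L/s

Set C_mix = 5.0: (Q·0.1600 + 47.00·20.00) / (Q + 47.00) = 5.0
→ Q = 47.00·(20.00 − 5.0)/(5.0 − 0.1600) = 145.7 L/s.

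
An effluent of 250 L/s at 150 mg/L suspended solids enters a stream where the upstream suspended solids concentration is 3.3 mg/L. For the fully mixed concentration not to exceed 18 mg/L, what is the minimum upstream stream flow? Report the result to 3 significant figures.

2240 L/s

Set C_mix = 18: (Q·3.300 + 250.0·150.0) / (Q + 250.0) = 18
→ Q = 250.0·(150.0 − 18)/(18 − 3.300) = 2245 L/s.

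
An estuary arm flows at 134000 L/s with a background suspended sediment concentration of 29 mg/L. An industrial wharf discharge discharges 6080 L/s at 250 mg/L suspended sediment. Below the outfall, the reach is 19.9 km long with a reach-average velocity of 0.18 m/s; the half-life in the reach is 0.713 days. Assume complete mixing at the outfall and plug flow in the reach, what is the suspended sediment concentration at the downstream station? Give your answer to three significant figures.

Mass balance: C = (134000·29.00 + 6080·250.0) / 140100 = 5406000/140100 = 38.59 mg/L.
Travel time t = 19.9·1000 / 0.18 = 110600 s = 30.71 h.
Half-life 0.713 d → k = ln 2 / 0.713 = 0.9722 d⁻¹.
After decay, C = 38.59 × e^(−kt) = 38.59 × 0.2882 = 11.12 mg/L.

11.1 mg/L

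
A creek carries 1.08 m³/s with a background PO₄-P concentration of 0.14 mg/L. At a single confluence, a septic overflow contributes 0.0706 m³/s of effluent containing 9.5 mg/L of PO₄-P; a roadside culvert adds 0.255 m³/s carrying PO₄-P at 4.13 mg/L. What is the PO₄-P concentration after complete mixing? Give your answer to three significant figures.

1.33 mg/L

Mixed concentration C = ΣQC/ΣQ = (1.080·0.1400 + 0.07060·9.500 + 0.2550·4.130) / 1.406 = 1.875/1.406 = 1.334 mg/L.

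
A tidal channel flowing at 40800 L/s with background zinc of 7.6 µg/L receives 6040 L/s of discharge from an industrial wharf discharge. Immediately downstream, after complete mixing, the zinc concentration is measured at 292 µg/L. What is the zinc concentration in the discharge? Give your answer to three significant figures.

Mass balance: 40800·7.600 + 6040·Cₑ = 46840·292.0
→ Cₑ = (46840·292.0 − 40800·7.600) / 6040 = 2213 µg/L.

2210 µg/L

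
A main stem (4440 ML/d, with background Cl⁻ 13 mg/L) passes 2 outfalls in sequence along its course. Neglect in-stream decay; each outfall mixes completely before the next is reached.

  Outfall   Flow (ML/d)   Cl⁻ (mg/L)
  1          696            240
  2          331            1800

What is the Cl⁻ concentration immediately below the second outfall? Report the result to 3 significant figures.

150 mg/L

Below outfall 1: Q → 5136 ML/d, C = (4440·13.00 + 696.0·240.0)/5136 = 43.76 mg/L.
Below outfall 2: Q → 5467 ML/d, C = (5136·43.76 + 331.0·1800)/5467 = 150.1 mg/L.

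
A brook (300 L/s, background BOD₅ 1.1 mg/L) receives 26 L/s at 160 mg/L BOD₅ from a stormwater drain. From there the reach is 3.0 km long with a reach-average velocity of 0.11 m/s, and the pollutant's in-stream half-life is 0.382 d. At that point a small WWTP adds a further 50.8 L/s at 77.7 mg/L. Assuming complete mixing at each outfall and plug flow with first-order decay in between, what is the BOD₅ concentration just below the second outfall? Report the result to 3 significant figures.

Conservation of mass: C = (300.0·1.100 + 26.00·160.0) / 326.0 = 4490/326.0 = 13.77 mg/L; combined flow 326.0 L/s.
Travel time t = 3.0·1000 / 0.11 = 27270 s = 7.576 h.
Half-life 0.382 d → k = ln 2 / 0.382 = 1.815 d⁻¹.
After decay, C = 13.77 × e^(−kt) = 13.77 × 0.5640 = 7.767 mg/L.
Second outfall: C = (326.0·7.767 + 50.80·77.70)/376.8 = 17.20 mg/L.

17.2 mg/L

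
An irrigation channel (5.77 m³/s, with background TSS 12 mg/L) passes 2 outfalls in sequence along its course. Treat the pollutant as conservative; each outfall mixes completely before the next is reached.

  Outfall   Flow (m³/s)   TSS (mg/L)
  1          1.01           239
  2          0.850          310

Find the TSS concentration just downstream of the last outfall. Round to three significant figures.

75.2 mg/L

Outfall 1: combined Q = 6.780 m³/s; C = (5.770·12.00 + 1.010·239.0)/6.780 = 45.82 mg/L.
Outfall 2: combined Q = 7.630 m³/s; C = (6.780·45.82 + 0.8500·310.0)/7.630 = 75.25 mg/L.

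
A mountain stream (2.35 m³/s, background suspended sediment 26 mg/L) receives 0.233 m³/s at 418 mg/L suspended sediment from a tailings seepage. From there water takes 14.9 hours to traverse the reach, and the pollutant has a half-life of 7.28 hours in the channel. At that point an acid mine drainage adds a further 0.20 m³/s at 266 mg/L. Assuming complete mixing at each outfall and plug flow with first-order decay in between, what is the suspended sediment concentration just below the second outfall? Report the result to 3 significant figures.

32.9 mg/L

After mixing, C = (2.350·26.00 + 0.2330·418.0) / 2.583 = 158.5/2.583 = 61.36 mg/L; combined flow 2.583 m³/s.
Half-life 7.28 h → k = ln 2 / 7.28 = 0.09521 h⁻¹ = 2.285 d⁻¹.
Decay over the reach: 61.36·exp(−kt) = 61.36·0.2420 = 14.85 mg/L.
Second outfall: C = (2.583·14.85 + 0.2000·266.0)/2.783 = 32.90 mg/L.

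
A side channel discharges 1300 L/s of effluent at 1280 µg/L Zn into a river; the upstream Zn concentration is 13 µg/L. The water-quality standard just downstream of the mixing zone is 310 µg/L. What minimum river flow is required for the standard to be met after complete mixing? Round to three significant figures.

4250 L/s

Set C_mix = 310: (Q·13.00 + 1300·1280) / (Q + 1300) = 310
→ Q = 1300·(1280 − 310)/(310 − 13.00) = 4246 L/s.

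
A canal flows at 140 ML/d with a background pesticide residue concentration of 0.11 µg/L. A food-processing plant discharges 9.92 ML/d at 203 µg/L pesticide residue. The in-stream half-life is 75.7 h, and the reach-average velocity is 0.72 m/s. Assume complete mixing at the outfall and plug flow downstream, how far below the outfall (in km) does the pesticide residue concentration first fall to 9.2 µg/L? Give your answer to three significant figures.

After mixing, C = (140.0·0.1100 + 9.920·203.0) / 149.9 = 2029/149.9 = 13.53 µg/L.
Half-life 75.7 h → k = ln 2 / 75.7 = 0.009157 h⁻¹ = 0.2198 d⁻¹.
Set 13.53·exp(−k·t) = 9.2 → t = ln(13.53/9.2)/k = 151800 s = 42.16 h.
Distance = v·t = 0.72·151800 = 109300 m = 109.3 km.

109 km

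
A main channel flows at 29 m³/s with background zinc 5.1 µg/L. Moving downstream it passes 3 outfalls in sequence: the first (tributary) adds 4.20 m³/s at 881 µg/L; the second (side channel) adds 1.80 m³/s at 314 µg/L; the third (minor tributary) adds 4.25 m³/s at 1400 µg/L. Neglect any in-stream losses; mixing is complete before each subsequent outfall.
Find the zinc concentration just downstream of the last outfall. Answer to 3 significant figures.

264 µg/L

Below outfall 1: Q → 33.20 m³/s, C = (29.00·5.100 + 4.200·881.0)/33.20 = 115.9 µg/L.
Below outfall 2: Q → 35.00 m³/s, C = (33.20·115.9 + 1.800·314.0)/35.00 = 126.1 µg/L.
Below outfall 3: Q → 39.25 m³/s, C = (35.00·126.1 + 4.250·1400)/39.25 = 264.0 µg/L.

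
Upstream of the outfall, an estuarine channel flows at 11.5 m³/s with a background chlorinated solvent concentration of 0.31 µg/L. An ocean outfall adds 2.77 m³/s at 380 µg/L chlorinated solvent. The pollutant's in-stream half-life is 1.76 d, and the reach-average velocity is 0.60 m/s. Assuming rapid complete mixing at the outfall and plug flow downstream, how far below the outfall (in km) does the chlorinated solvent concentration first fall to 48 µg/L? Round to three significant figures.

Mixed concentration C = ΣQC/ΣQ = (11.50·0.3100 + 2.770·380.0) / 14.27 = 1056/14.27 = 74.01 µg/L.
Half-life 1.76 d → k = ln 2 / 1.76 = 0.3938 d⁻¹.
Set 74.01·exp(−k·t) = 48 → t = ln(74.01/48)/k = 95000 s = 26.39 h.
Distance = v·t = 0.60·95000 = 57000 m = 57.00 km.

57.0 km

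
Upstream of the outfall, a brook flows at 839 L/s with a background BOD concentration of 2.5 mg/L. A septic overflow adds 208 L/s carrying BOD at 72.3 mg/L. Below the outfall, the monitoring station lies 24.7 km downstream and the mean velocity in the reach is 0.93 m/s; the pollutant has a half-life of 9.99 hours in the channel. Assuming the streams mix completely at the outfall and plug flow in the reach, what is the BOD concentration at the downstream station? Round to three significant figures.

After mixing, C = (839.0·2.500 + 208.0·72.30) / 1047 = 17140/1047 = 16.37 mg/L.
Travel time t = 24.7·1000 / 0.93 = 26560 s = 7.378 h.
Half-life 9.99 h → k = ln 2 / 9.99 = 0.06938 h⁻¹ = 1.665 d⁻¹.
After decay, C = 16.37 × e^(−kt) = 16.37 × 0.5994 = 9.810 mg/L.

9.81 mg/L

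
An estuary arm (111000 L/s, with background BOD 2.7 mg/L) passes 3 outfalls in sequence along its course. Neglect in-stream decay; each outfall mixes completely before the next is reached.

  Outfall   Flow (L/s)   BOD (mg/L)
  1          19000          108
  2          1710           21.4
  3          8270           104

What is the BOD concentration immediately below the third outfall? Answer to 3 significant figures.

23.2 mg/L

Below outfall 1: Q → 130000 L/s, C = (111000·2.700 + 19000·108.0)/130000 = 18.09 mg/L.
Below outfall 2: Q → 131700 L/s, C = (130000·18.09 + 1710·21.40)/131700 = 18.13 mg/L.
Below outfall 3: Q → 140000 L/s, C = (131700·18.13 + 8270·104.0)/140000 = 23.21 mg/L.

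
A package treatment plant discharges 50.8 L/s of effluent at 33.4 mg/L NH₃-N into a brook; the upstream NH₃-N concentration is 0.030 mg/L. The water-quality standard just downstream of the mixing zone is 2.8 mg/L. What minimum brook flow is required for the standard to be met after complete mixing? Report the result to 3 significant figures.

Set C_mix = 2.8: (Q·0.03000 + 50.80·33.40) / (Q + 50.80) = 2.8
→ Q = 50.80·(33.40 − 2.8)/(2.8 − 0.03000) = 561.2 L/s.

561 L/s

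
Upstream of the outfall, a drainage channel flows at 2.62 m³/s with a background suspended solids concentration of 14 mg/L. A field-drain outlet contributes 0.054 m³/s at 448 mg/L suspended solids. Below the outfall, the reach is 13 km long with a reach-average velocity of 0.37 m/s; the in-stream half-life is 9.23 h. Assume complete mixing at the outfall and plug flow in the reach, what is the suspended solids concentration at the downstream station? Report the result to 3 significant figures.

10.9 mg/L

Flow-weighted average: C = (2.620·14.00 + 0.05400·448.0) / 2.674 = 60.87/2.674 = 22.76 mg/L.
Travel time t = 13·1000 / 0.37 = 35140 s = 9.760 h.
Half-life 9.23 h → k = ln 2 / 9.23 = 0.07510 h⁻¹ = 1.802 d⁻¹.
Decay over the reach: 22.76·exp(−kt) = 22.76·0.4805 = 10.94 mg/L.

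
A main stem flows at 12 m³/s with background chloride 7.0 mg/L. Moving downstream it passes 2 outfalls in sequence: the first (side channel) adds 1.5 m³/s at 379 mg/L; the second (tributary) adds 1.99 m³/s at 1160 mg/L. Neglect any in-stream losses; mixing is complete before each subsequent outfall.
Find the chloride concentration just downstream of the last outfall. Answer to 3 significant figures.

191 mg/L

Outfall 1: combined Q = 13.50 m³/s; C = (12.00·7.000 + 1.500·379.0)/13.50 = 48.33 mg/L.
Outfall 2: combined Q = 15.49 m³/s; C = (13.50·48.33 + 1.990·1160)/15.49 = 191.1 mg/L.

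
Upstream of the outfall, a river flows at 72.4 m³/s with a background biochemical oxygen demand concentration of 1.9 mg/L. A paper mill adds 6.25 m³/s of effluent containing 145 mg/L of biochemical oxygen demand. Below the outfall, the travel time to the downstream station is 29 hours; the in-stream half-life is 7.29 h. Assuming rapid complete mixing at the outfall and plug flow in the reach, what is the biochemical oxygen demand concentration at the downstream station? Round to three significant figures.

0.842 mg/L

Mass balance: C = (72.40·1.900 + 6.250·145.0) / 78.65 = 1044/78.65 = 13.27 mg/L.
Half-life 7.29 h → k = ln 2 / 7.29 = 0.09508 h⁻¹ = 2.282 d⁻¹.
First-order decay: C = 13.27·exp(−k·t) = 13.27·0.06346 = 0.8422 mg/L.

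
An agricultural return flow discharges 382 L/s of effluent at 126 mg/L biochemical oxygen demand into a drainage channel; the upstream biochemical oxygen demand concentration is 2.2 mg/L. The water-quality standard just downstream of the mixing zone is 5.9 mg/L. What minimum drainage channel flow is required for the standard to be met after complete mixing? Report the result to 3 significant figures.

12400 L/s

Set C_mix = 5.9: (Q·2.200 + 382.0·126.0) / (Q + 382.0) = 5.9
→ Q = 382.0·(126.0 − 5.9)/(5.9 − 2.200) = 12400 L/s.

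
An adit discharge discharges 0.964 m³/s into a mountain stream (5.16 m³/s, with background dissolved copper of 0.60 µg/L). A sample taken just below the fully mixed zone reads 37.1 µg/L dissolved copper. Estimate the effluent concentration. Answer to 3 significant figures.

Mass balance: 5.160·0.6000 + 0.9640·Cₑ = 6.124·37.10
→ Cₑ = (6.124·37.10 − 5.160·0.6000) / 0.9640 = 232.5 µg/L.

232 µg/L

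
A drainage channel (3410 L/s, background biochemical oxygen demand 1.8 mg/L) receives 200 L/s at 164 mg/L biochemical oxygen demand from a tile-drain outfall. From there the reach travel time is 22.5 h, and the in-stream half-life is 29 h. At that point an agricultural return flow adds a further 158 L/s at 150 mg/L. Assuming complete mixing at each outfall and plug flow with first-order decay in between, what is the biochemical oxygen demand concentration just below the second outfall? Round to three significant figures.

12.3 mg/L

After mixing, C = (3410·1.800 + 200.0·164.0) / 3610 = 38940/3610 = 10.79 mg/L; combined flow 3610 L/s.
Half-life 29 h → k = ln 2 / 29 = 0.02390 h⁻¹ = 0.5736 d⁻¹.
First-order decay: C = 10.79·exp(−k·t) = 10.79·0.5840 = 6.300 mg/L.
Second outfall: C = (3610·6.300 + 158.0·150.0)/3768 = 12.33 mg/L.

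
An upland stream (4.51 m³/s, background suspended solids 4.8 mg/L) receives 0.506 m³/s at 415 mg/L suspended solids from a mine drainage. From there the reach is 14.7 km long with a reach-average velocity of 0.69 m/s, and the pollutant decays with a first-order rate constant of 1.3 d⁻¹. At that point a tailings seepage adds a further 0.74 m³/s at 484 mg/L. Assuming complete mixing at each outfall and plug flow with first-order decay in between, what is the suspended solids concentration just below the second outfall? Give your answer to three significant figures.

Mixed concentration C = ΣQC/ΣQ = (4.510·4.800 + 0.5060·415.0) / 5.016 = 231.6/5.016 = 46.18 mg/L; combined flow 5.016 m³/s.
Travel time t = 14.7·1000 / 0.69 = 21300 s = 5.918 h.
Applying C = C₀e^(−kt): 46.18 × 0.7257 = 33.51 mg/L.
Second outfall: C = (5.016·33.51 + 0.7400·484.0)/5.756 = 91.43 mg/L.

91.4 mg/L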